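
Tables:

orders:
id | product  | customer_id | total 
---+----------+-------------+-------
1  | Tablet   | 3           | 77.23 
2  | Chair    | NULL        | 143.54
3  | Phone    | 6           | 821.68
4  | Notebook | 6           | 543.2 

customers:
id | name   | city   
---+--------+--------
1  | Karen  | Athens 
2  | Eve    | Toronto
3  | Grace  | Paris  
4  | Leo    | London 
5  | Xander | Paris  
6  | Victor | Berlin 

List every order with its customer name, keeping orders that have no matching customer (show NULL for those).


LEFT JOIN keeps every row from orders (the left table); where customer_id has no match in customers, the customer columns become NULL. Walk through each order:
  - order 1 (Tablet): customer_id=3 -> matches Grace
  - order 2 (Chair): customer_id=NULL, no match -> kept with NULL
  - order 3 (Phone): customer_id=6 -> matches Victor
  - order 4 (Notebook): customer_id=6 -> matches Victor
All 4 rows appear; 1 has NULL customer.

SQL:
SELECT a.product, b.name AS customer
FROM orders a
LEFT JOIN customers b ON a.customer_id = b.id

Result:
product  | customer
---------+---------
Tablet   | Grace   
Chair    | NULL    
Phone    | Victor  
Notebook | Victor  


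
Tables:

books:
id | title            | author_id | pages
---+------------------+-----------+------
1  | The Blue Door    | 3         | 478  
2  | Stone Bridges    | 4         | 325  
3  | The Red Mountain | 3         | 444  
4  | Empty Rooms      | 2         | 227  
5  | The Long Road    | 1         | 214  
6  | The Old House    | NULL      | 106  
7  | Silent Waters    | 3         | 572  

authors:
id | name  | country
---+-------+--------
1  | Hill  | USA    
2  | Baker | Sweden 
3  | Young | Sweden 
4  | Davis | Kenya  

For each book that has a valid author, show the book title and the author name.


INNER JOIN keeps only books rows whose author_id matches an id in authors. Walk through each book:
  - book 1 (The Blue Door): author_id=3 -> matches Young
  - book 2 (Stone Bridges): author_id=4 -> matches Davis
  - book 3 (The Red Mountain): author_id=3 -> matches Young
  - book 4 (Empty Rooms): author_id=2 -> matches Baker
  - book 5 (The Long Road): author_id=1 -> matches Hill
  - book 6 (The Old House): author_id=NULL, no match -> dropped
  - book 7 (Silent Waters): author_id=3 -> matches Young
So 1 of 7 rows is dropped.

SQL:
SELECT a.title, b.name AS author
FROM books a
INNER JOIN authors b ON a.author_id = b.id

Result:
title            | author
-----------------+-------
The Blue Door    | Young 
Stone Bridges    | Davis 
The Red Mountain | Young 
Empty Rooms      | Baker 
The Long Road    | Hill  
Silent Waters    | Young 


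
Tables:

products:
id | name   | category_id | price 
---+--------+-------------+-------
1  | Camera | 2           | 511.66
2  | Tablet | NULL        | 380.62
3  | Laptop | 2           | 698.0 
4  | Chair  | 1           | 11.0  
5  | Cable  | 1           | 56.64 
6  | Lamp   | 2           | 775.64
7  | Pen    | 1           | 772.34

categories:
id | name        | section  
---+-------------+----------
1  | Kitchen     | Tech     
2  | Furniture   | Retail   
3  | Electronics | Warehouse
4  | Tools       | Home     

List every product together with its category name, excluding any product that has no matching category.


INNER JOIN keeps only products rows whose category_id matches an id in categories. Walk through each product:
  - product 1 (Camera): category_id=2 -> matches Furniture
  - product 2 (Tablet): category_id=NULL, no match -> dropped
  - product 3 (Laptop): category_id=2 -> matches Furniture
  - product 4 (Chair): category_id=1 -> matches Kitchen
  - product 5 (Cable): category_id=1 -> matches Kitchen
  - product 6 (Lamp): category_id=2 -> matches Furniture
  - product 7 (Pen): category_id=1 -> matches Kitchen
So 1 of 7 rows is dropped.

SQL:
SELECT a.name, b.name AS category
FROM products a
INNER JOIN categories b ON a.category_id = b.id

Result:
name   | category 
-------+----------
Camera | Furniture
Laptop | Furniture
Chair  | Kitchen  
Cable  | Kitchen  
Lamp   | Furniture
Pen    | Kitchen  


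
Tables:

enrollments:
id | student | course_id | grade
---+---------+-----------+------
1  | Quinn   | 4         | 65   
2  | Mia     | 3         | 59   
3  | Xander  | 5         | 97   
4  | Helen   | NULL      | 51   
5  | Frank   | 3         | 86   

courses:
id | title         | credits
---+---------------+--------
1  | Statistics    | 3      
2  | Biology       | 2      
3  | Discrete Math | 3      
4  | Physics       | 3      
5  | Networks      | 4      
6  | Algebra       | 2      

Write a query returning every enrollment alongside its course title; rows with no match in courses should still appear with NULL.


LEFT JOIN keeps every row from enrollments (the left table); where course_id has no match in courses, the course columns become NULL. Walk through each enrollment:
  - enrollment 1 (Quinn): course_id=4 -> matches Physics
  - enrollment 2 (Mia): course_id=3 -> matches Discrete Math
  - enrollment 3 (Xander): course_id=5 -> matches Networks
  - enrollment 4 (Helen): course_id=NULL, no match -> kept with NULL
  - enrollment 5 (Frank): course_id=3 -> matches Discrete Math
All 5 rows appear; 1 has NULL course.

SQL:
SELECT a.student, b.title AS course
FROM enrollments a
LEFT JOIN courses b ON a.course_id = b.id

Result:
student | course       
--------+--------------
Quinn   | Physics      
Mia     | Discrete Math
Xander  | Networks     
Helen   | NULL         
Frank   | Discrete Math


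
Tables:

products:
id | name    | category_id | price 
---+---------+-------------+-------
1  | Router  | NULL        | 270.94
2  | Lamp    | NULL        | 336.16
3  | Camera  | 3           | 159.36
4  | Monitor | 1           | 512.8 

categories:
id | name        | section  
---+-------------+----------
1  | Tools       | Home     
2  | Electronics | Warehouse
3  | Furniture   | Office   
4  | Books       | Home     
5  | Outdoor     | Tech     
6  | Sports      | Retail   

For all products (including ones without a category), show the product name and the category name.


LEFT JOIN keeps every row from products (the left table); where category_id has no match in categories, the category columns become NULL. Walk through each product:
  - product 1 (Router): category_id=NULL, no match -> kept with NULL
  - product 2 (Lamp): category_id=NULL, no match -> kept with NULL
  - product 3 (Camera): category_id=3 -> matches Furniture
  - product 4 (Monitor): category_id=1 -> matches Tools
All 4 rows appear; 2 have NULL category.

SQL:
SELECT a.name, b.name AS category
FROM products a
LEFT JOIN categories b ON a.category_id = b.id

Result:
name    | category 
--------+----------
Router  | NULL     
Lamp    | NULL     
Camera  | Furniture
Monitor | Tools    


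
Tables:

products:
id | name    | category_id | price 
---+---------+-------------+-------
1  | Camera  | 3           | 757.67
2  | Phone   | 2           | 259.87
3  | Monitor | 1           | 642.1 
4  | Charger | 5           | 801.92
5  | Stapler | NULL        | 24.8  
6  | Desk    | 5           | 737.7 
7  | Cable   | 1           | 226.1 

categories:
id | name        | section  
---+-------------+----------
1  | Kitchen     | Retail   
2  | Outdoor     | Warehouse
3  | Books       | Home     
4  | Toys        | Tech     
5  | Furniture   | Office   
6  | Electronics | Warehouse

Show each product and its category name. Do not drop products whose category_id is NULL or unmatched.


LEFT JOIN keeps every row from products (the left table); where category_id has no match in categories, the category columns become NULL. Walk through each product:
  - product 1 (Camera): category_id=3 -> matches Books
  - product 2 (Phone): category_id=2 -> matches Outdoor
  - product 3 (Monitor): category_id=1 -> matches Kitchen
  - product 4 (Charger): category_id=5 -> matches Furniture
  - product 5 (Stapler): category_id=NULL, no match -> kept with NULL
  - product 6 (Desk): category_id=5 -> matches Furniture
  - product 7 (Cable): category_id=1 -> matches Kitchen
All 7 rows appear; 1 has NULL category.

SQL:
SELECT a.name, b.name AS category
FROM products a
LEFT JOIN categories b ON a.category_id = b.id

Result:
name    | category 
--------+----------
Camera  | Books    
Phone   | Outdoor  
Monitor | Kitchen  
Charger | Furniture
Stapler | NULL     
Desk    | Furniture
Cable   | Kitchen  


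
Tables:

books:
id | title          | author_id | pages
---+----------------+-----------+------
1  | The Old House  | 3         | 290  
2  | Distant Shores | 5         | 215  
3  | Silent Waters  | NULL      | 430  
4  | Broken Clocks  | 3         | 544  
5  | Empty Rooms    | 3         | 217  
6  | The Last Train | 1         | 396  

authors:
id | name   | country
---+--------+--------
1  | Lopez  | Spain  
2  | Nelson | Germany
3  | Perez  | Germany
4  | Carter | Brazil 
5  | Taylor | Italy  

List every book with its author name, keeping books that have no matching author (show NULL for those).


LEFT JOIN keeps every row from books (the left table); where author_id has no match in authors, the author columns become NULL. Walk through each book:
  - book 1 (The Old House): author_id=3 -> matches Perez
  - book 2 (Distant Shores): author_id=5 -> matches Taylor
  - book 3 (Silent Waters): author_id=NULL, no match -> kept with NULL
  - book 4 (Broken Clocks): author_id=3 -> matches Perez
  - book 5 (Empty Rooms): author_id=3 -> matches Perez
  - book 6 (The Last Train): author_id=1 -> matches Lopez
All 6 rows appear; 1 has NULL author.

SQL:
SELECT a.title, b.name AS author
FROM books a
LEFT JOIN authors b ON a.author_id = b.id

Result:
title          | author
---------------+-------
The Old House  | Perez 
Distant Shores | Taylor
Silent Waters  | NULL  
Broken Clocks  | Perez 
Empty Rooms    | Perez 
The Last Train | Lopez 


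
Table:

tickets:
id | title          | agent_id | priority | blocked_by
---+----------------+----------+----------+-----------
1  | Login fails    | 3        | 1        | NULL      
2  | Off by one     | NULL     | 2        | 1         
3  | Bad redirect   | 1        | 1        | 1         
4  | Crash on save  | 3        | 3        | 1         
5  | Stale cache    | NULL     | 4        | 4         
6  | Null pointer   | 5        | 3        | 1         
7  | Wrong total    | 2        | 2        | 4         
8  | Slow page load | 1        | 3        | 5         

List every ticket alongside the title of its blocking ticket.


This is a self-join: tickets is joined to a second copy of itself, matching each row's blocked_by to another row's id. Use LEFT JOIN so rows with blocked_by=NULL are kept.
  - ticket 1 (Login fails): blocked_by=NULL -> NULL
  - ticket 2 (Off by one): blocked_by=1 -> Login fails
  - ticket 3 (Bad redirect): blocked_by=1 -> Login fails
  - ticket 4 (Crash on save): blocked_by=1 -> Login fails
  - ticket 5 (Stale cache): blocked_by=4 -> Crash on save
  - ticket 6 (Null pointer): blocked_by=1 -> Login fails
  - ticket 7 (Wrong total): blocked_by=4 -> Crash on save
  - ticket 8 (Slow page load): blocked_by=5 -> Stale cache

SQL:
SELECT a.title AS item, b.title AS blocked_by
FROM tickets a
LEFT JOIN tickets b ON a.blocked_by = b.id

Result:
item           | blocked_by   
---------------+--------------
Login fails    | NULL         
Off by one     | Login fails  
Bad redirect   | Login fails  
Crash on save  | Login fails  
Stale cache    | Crash on save
Null pointer   | Login fails  
Wrong total    | Crash on save
Slow page load | Stale cache  


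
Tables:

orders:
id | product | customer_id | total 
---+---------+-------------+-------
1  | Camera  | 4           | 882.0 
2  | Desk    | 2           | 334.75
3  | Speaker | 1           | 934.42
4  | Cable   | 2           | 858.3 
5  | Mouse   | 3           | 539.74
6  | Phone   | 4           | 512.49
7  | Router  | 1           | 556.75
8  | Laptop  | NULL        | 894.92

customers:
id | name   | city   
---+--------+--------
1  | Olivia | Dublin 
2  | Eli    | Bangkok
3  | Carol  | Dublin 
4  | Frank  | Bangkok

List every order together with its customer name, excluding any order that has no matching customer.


INNER JOIN keeps only orders rows whose customer_id matches an id in customers. Walk through each order:
  - order 1 (Camera): customer_id=4 -> matches Frank
  - order 2 (Desk): customer_id=2 -> matches Eli
  - order 3 (Speaker): customer_id=1 -> matches Olivia
  - order 4 (Cable): customer_id=2 -> matches Eli
  - order 5 (Mouse): customer_id=3 -> matches Carol
  - order 6 (Phone): customer_id=4 -> matches Frank
  - order 7 (Router): customer_id=1 -> matches Olivia
  - order 8 (Laptop): customer_id=NULL, no match -> dropped
So 1 of 8 rows is dropped.

SQL:
SELECT a.product, b.name AS customer
FROM orders a
INNER JOIN customers b ON a.customer_id = b.id

Result:
product | customer
--------+---------
Camera  | Frank   
Desk    | Eli     
Speaker | Olivia  
Cable   | Eli     
Mouse   | Carol   
Phone   | Frank   
Router  | Olivia  


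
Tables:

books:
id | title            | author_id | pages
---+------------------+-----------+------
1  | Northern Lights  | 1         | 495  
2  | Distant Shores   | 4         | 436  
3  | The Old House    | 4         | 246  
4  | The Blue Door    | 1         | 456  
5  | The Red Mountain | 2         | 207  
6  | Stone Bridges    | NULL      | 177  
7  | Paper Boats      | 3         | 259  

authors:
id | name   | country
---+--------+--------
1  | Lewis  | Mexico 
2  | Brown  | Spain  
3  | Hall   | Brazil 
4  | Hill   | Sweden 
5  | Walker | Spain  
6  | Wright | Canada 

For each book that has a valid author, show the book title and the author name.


INNER JOIN keeps only books rows whose author_id matches an id in authors. Walk through each book:
  - book 1 (Northern Lights): author_id=1 -> matches Lewis
  - book 2 (Distant Shores): author_id=4 -> matches Hill
  - book 3 (The Old House): author_id=4 -> matches Hill
  - book 4 (The Blue Door): author_id=1 -> matches Lewis
  - book 5 (The Red Mountain): author_id=2 -> matches Brown
  - book 6 (Stone Bridges): author_id=NULL, no match -> dropped
  - book 7 (Paper Boats): author_id=3 -> matches Hall
So 1 of 7 rows is dropped.

SQL:
SELECT a.title, b.name AS author
FROM books a
INNER JOIN authors b ON a.author_id = b.id

Result:
title            | author
-----------------+-------
Northern Lights  | Lewis 
Distant Shores   | Hill  
The Old House    | Hill  
The Blue Door    | Lewis 
The Red Mountain | Brown 
Paper Boats      | Hall  


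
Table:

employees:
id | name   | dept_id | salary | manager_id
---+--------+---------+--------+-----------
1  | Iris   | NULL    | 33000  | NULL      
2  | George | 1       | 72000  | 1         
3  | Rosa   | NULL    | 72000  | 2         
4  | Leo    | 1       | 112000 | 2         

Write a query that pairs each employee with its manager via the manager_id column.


This is a self-join: employees is joined to a second copy of itself, matching each row's manager_id to another row's id. Use LEFT JOIN so rows with manager_id=NULL are kept.
  - employee 1 (Iris): manager_id=NULL -> NULL
  - employee 2 (George): manager_id=1 -> Iris
  - employee 3 (Rosa): manager_id=2 -> George
  - employee 4 (Leo): manager_id=2 -> George

SQL:
SELECT a.name AS item, b.name AS manager
FROM employees a
LEFT JOIN employees b ON a.manager_id = b.id

Result:
item   | manager
-------+--------
Iris   | NULL   
George | Iris   
Rosa   | George 
Leo    | George 


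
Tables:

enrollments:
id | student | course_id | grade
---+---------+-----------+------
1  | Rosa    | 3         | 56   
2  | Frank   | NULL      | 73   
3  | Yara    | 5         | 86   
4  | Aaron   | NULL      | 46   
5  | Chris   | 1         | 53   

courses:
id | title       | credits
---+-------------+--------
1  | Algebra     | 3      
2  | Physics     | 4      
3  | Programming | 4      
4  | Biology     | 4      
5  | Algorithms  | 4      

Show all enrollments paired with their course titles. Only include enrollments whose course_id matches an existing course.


INNER JOIN keeps only enrollments rows whose course_id matches an id in courses. Walk through each enrollment:
  - enrollment 1 (Rosa): course_id=3 -> matches Programming
  - enrollment 2 (Frank): course_id=NULL, no match -> dropped
  - enrollment 3 (Yara): course_id=5 -> matches Algorithms
  - enrollment 4 (Aaron): course_id=NULL, no match -> dropped
  - enrollment 5 (Chris): course_id=1 -> matches Algebra
So 2 of 5 rows are dropped.

SQL:
SELECT a.student, b.title AS course
FROM enrollments a
INNER JOIN courses b ON a.course_id = b.id

Result:
student | course     
--------+------------
Rosa    | Programming
Yara    | Algorithms 
Chris   | Algebra    


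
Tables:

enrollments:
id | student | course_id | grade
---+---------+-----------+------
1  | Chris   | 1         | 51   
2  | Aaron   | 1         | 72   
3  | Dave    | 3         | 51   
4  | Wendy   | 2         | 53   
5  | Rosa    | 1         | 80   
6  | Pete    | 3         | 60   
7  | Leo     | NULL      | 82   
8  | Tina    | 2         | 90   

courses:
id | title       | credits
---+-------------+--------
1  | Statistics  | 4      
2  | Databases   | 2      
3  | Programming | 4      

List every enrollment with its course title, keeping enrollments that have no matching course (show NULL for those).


LEFT JOIN keeps every row from enrollments (the left table); where course_id has no match in courses, the course columns become NULL. Walk through each enrollment:
  - enrollment 1 (Chris): course_id=1 -> matches Statistics
  - enrollment 2 (Aaron): course_id=1 -> matches Statistics
  - enrollment 3 (Dave): course_id=3 -> matches Programming
  - enrollment 4 (Wendy): course_id=2 -> matches Databases
  - enrollment 5 (Rosa): course_id=1 -> matches Statistics
  - enrollment 6 (Pete): course_id=3 -> matches Programming
  - enrollment 7 (Leo): course_id=NULL, no match -> kept with NULL
  - enrollment 8 (Tina): course_id=2 -> matches Databases
All 8 rows appear; 1 has NULL course.

SQL:
SELECT a.student, b.title AS course
FROM enrollments a
LEFT JOIN courses b ON a.course_id = b.id

Result:
student | course     
--------+------------
Chris   | Statistics 
Aaron   | Statistics 
Dave    | Programming
Wendy   | Databases  
Rosa    | Statistics 
Pete    | Programming
Leo     | NULL       
Tina    | Databases  


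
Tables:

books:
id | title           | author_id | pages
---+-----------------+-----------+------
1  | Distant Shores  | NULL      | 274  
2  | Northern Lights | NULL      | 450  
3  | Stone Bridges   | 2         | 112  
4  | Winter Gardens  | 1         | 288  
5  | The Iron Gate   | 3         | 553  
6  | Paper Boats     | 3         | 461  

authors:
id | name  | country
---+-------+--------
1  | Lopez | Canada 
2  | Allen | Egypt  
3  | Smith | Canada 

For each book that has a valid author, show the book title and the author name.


INNER JOIN keeps only books rows whose author_id matches an id in authors. Walk through each book:
  - book 1 (Distant Shores): author_id=NULL, no match -> dropped
  - book 2 (Northern Lights): author_id=NULL, no match -> dropped
  - book 3 (Stone Bridges): author_id=2 -> matches Allen
  - book 4 (Winter Gardens): author_id=1 -> matches Lopez
  - book 5 (The Iron Gate): author_id=3 -> matches Smith
  - book 6 (Paper Boats): author_id=3 -> matches Smith
So 2 of 6 rows are dropped.

SQL:
SELECT a.title, b.name AS author
FROM books a
INNER JOIN authors b ON a.author_id = b.id

Result:
title          | author
---------------+-------
Stone Bridges  | Allen 
Winter Gardens | Lopez 
The Iron Gate  | Smith 
Paper Boats    | Smith 


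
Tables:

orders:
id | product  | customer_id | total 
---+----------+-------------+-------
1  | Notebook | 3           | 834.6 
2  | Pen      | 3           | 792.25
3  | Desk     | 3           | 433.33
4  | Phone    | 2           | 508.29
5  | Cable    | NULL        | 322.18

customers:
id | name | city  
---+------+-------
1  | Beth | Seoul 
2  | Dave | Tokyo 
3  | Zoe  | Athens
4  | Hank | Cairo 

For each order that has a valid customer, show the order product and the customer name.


INNER JOIN keeps only orders rows whose customer_id matches an id in customers. Walk through each order:
  - order 1 (Notebook): customer_id=3 -> matches Zoe
  - order 2 (Pen): customer_id=3 -> matches Zoe
  - order 3 (Desk): customer_id=3 -> matches Zoe
  - order 4 (Phone): customer_id=2 -> matches Dave
  - order 5 (Cable): customer_id=NULL, no match -> dropped
So 1 of 5 rows is dropped.

SQL:
SELECT a.product, b.name AS customer
FROM orders a
INNER JOIN customers b ON a.customer_id = b.id

Result:
product  | customer
---------+---------
Notebook | Zoe     
Pen      | Zoe     
Desk     | Zoe     
Phone    | Dave    


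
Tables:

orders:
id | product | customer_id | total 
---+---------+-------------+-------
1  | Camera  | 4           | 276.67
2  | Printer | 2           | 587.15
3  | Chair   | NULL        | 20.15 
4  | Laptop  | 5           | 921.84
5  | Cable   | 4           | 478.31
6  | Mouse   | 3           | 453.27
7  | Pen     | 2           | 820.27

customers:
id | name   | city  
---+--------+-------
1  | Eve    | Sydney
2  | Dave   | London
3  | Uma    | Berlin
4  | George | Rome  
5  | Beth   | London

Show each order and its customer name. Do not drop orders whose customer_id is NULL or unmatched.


LEFT JOIN keeps every row from orders (the left table); where customer_id has no match in customers, the customer columns become NULL. Walk through each order:
  - order 1 (Camera): customer_id=4 -> matches George
  - order 2 (Printer): customer_id=2 -> matches Dave
  - order 3 (Chair): customer_id=NULL, no match -> kept with NULL
  - order 4 (Laptop): customer_id=5 -> matches Beth
  - order 5 (Cable): customer_id=4 -> matches George
  - order 6 (Mouse): customer_id=3 -> matches Uma
  - order 7 (Pen): customer_id=2 -> matches Dave
All 7 rows appear; 1 has NULL customer.

SQL:
SELECT a.product, b.name AS customer
FROM orders a
LEFT JOIN customers b ON a.customer_id = b.id

Result:
product | customer
--------+---------
Camera  | George  
Printer | Dave    
Chair   | NULL    
Laptop  | Beth    
Cable   | George  
Mouse   | Uma     
Pen     | Dave    


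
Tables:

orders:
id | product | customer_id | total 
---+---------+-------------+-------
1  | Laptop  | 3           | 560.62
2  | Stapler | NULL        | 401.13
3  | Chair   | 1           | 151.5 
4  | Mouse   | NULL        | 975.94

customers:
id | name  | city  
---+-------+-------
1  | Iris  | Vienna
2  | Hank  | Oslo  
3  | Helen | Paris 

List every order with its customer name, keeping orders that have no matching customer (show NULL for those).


LEFT JOIN keeps every row from orders (the left table); where customer_id has no match in customers, the customer columns become NULL. Walk through each order:
  - order 1 (Laptop): customer_id=3 -> matches Helen
  - order 2 (Stapler): customer_id=NULL, no match -> kept with NULL
  - order 3 (Chair): customer_id=1 -> matches Iris
  - order 4 (Mouse): customer_id=NULL, no match -> kept with NULL
All 4 rows appear; 2 have NULL customer.

SQL:
SELECT a.product, b.name AS customer
FROM orders a
LEFT JOIN customers b ON a.customer_id = b.id

Result:
product | customer
--------+---------
Laptop  | Helen   
Stapler | NULL    
Chair   | Iris    
Mouse   | NULL    


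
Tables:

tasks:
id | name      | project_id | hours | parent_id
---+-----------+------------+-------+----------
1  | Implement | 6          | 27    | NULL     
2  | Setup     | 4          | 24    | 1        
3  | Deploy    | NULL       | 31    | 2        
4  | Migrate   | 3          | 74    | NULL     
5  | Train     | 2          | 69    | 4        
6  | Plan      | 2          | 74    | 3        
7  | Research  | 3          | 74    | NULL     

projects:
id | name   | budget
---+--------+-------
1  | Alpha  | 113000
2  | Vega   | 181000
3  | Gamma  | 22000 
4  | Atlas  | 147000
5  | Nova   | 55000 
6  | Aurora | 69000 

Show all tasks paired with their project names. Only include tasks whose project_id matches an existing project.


INNER JOIN keeps only tasks rows whose project_id matches an id in projects. Walk through each task:
  - task 1 (Implement): project_id=6 -> matches Aurora
  - task 2 (Setup): project_id=4 -> matches Atlas
  - task 3 (Deploy): project_id=NULL, no match -> dropped
  - task 4 (Migrate): project_id=3 -> matches Gamma
  - task 5 (Train): project_id=2 -> matches Vega
  - task 6 (Plan): project_id=2 -> matches Vega
  - task 7 (Research): project_id=3 -> matches Gamma
So 1 of 7 rows is dropped.

SQL:
SELECT a.name, b.name AS project
FROM tasks a
INNER JOIN projects b ON a.project_id = b.id

Result:
name      | project
----------+--------
Implement | Aurora 
Setup     | Atlas  
Migrate   | Gamma  
Train     | Vega   
Plan      | Vega   
Research  | Gamma  


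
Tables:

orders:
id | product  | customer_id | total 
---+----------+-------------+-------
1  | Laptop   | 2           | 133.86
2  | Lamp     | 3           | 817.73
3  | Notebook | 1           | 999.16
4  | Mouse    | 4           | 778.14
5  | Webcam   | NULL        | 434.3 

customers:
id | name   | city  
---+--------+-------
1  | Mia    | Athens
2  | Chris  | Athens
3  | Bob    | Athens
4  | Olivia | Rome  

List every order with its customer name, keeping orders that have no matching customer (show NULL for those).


LEFT JOIN keeps every row from orders (the left table); where customer_id has no match in customers, the customer columns become NULL. Walk through each order:
  - order 1 (Laptop): customer_id=2 -> matches Chris
  - order 2 (Lamp): customer_id=3 -> matches Bob
  - order 3 (Notebook): customer_id=1 -> matches Mia
  - order 4 (Mouse): customer_id=4 -> matches Olivia
  - order 5 (Webcam): customer_id=NULL, no match -> kept with NULL
All 5 rows appear; 1 has NULL customer.

SQL:
SELECT a.product, b.name AS customer
FROM orders a
LEFT JOIN customers b ON a.customer_id = b.id

Result:
product  | customer
---------+---------
Laptop   | Chris   
Lamp     | Bob     
Notebook | Mia     
Mouse    | Olivia  
Webcam   | NULL    


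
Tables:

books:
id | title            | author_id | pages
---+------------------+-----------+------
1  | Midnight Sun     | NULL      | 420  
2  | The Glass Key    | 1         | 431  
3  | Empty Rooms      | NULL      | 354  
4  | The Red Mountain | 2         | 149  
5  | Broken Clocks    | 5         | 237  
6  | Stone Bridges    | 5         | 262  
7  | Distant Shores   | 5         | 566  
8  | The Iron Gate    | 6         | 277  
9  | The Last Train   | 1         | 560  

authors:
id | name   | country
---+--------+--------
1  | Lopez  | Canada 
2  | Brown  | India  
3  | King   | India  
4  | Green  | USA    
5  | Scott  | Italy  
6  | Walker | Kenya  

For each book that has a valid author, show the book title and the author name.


INNER JOIN keeps only books rows whose author_id matches an id in authors. Walk through each book:
  - book 1 (Midnight Sun): author_id=NULL, no match -> dropped
  - book 2 (The Glass Key): author_id=1 -> matches Lopez
  - book 3 (Empty Rooms): author_id=NULL, no match -> dropped
  - book 4 (The Red Mountain): author_id=2 -> matches Brown
  - book 5 (Broken Clocks): author_id=5 -> matches Scott
  - book 6 (Stone Bridges): author_id=5 -> matches Scott
  - book 7 (Distant Shores): author_id=5 -> matches Scott
  - book 8 (The Iron Gate): author_id=6 -> matches Walker
  - book 9 (The Last Train): author_id=1 -> matches Lopez
So 2 of 9 rows are dropped.

SQL:
SELECT a.title, b.name AS author
FROM books a
INNER JOIN authors b ON a.author_id = b.id

Result:
title            | author
-----------------+-------
The Glass Key    | Lopez 
The Red Mountain | Brown 
Broken Clocks    | Scott 
Stone Bridges    | Scott 
Distant Shores   | Scott 
The Iron Gate    | Walker
The Last Train   | Lopez 


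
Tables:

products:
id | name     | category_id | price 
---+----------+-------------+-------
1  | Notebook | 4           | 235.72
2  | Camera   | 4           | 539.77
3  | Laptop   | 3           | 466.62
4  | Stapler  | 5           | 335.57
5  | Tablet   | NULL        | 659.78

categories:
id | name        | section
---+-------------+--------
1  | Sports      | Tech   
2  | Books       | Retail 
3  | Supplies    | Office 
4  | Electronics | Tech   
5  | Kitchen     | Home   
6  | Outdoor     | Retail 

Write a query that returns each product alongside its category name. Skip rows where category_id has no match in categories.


INNER JOIN keeps only products rows whose category_id matches an id in categories. Walk through each product:
  - product 1 (Notebook): category_id=4 -> matches Electronics
  - product 2 (Camera): category_id=4 -> matches Electronics
  - product 3 (Laptop): category_id=3 -> matches Supplies
  - product 4 (Stapler): category_id=5 -> matches Kitchen
  - product 5 (Tablet): category_id=NULL, no match -> dropped
So 1 of 5 rows is dropped.

SQL:
SELECT a.name, b.name AS category
FROM products a
INNER JOIN categories b ON a.category_id = b.id

Result:
name     | category   
---------+------------
Notebook | Electronics
Camera   | Electronics
Laptop   | Supplies   
Stapler  | Kitchen    


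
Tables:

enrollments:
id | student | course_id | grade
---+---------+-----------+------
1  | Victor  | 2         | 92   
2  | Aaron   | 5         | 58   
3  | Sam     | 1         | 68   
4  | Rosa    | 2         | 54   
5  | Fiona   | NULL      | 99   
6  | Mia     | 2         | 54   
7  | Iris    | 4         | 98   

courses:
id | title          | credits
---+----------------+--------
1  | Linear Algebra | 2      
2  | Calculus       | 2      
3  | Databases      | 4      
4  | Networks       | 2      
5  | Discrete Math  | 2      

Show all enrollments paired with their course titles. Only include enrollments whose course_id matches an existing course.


INNER JOIN keeps only enrollments rows whose course_id matches an id in courses. Walk through each enrollment:
  - enrollment 1 (Victor): course_id=2 -> matches Calculus
  - enrollment 2 (Aaron): course_id=5 -> matches Discrete Math
  - enrollment 3 (Sam): course_id=1 -> matches Linear Algebra
  - enrollment 4 (Rosa): course_id=2 -> matches Calculus
  - enrollment 5 (Fiona): course_id=NULL, no match -> dropped
  - enrollment 6 (Mia): course_id=2 -> matches Calculus
  - enrollment 7 (Iris): course_id=4 -> matches Networks
So 1 of 7 rows is dropped.

SQL:
SELECT a.student, b.title AS course
FROM enrollments a
INNER JOIN courses b ON a.course_id = b.id

Result:
student | course        
--------+---------------
Victor  | Calculus      
Aaron   | Discrete Math 
Sam     | Linear Algebra
Rosa    | Calculus      
Mia     | Calculus      
Iris    | Networks      


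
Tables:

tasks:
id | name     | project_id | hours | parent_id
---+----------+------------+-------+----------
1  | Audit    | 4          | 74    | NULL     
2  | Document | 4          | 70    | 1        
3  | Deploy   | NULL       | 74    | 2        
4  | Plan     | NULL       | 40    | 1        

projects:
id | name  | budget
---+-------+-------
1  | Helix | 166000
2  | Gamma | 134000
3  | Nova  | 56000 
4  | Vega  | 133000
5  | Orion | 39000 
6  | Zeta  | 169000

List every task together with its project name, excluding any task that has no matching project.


INNER JOIN keeps only tasks rows whose project_id matches an id in projects. Walk through each task:
  - task 1 (Audit): project_id=4 -> matches Vega
  - task 2 (Document): project_id=4 -> matches Vega
  - task 3 (Deploy): project_id=NULL, no match -> dropped
  - task 4 (Plan): project_id=NULL, no match -> dropped
So 2 of 4 rows are dropped.

SQL:
SELECT a.name, b.name AS project
FROM tasks a
INNER JOIN projects b ON a.project_id = b.id

Result:
name     | project
---------+--------
Audit    | Vega   
Document | Vega   


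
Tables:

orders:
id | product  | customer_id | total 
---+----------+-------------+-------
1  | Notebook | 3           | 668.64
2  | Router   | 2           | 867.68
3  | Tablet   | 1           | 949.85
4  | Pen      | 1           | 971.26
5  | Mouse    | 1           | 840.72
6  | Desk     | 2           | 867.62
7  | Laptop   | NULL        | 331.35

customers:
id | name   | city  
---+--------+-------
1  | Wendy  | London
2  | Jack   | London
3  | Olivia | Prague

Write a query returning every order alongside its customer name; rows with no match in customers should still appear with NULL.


LEFT JOIN keeps every row from orders (the left table); where customer_id has no match in customers, the customer columns become NULL. Walk through each order:
  - order 1 (Notebook): customer_id=3 -> matches Olivia
  - order 2 (Router): customer_id=2 -> matches Jack
  - order 3 (Tablet): customer_id=1 -> matches Wendy
  - order 4 (Pen): customer_id=1 -> matches Wendy
  - order 5 (Mouse): customer_id=1 -> matches Wendy
  - order 6 (Desk): customer_id=2 -> matches Jack
  - order 7 (Laptop): customer_id=NULL, no match -> kept with NULL
All 7 rows appear; 1 has NULL customer.

SQL:
SELECT a.product, b.name AS customer
FROM orders a
LEFT JOIN customers b ON a.customer_id = b.id

Result:
product  | customer
---------+---------
Notebook | Olivia  
Router   | Jack    
Tablet   | Wendy   
Pen      | Wendy   
Mouse    | Wendy   
Desk     | Jack    
Laptop   | NULL    


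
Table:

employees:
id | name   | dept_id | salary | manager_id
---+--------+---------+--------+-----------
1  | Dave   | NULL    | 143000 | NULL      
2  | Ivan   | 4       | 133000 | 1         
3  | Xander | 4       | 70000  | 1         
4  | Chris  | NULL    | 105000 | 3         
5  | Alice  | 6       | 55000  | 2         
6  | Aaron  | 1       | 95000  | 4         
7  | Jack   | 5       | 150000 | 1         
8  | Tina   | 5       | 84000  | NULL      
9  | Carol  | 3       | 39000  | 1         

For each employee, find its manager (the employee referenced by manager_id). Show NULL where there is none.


This is a self-join: employees is joined to a second copy of itself, matching each row's manager_id to another row's id. Use LEFT JOIN so rows with manager_id=NULL are kept.
  - employee 1 (Dave): manager_id=NULL -> NULL
  - employee 2 (Ivan): manager_id=1 -> Dave
  - employee 3 (Xander): manager_id=1 -> Dave
  - employee 4 (Chris): manager_id=3 -> Xander
  - employee 5 (Alice): manager_id=2 -> Ivan
  - employee 6 (Aaron): manager_id=4 -> Chris
  - employee 7 (Jack): manager_id=1 -> Dave
  - employee 8 (Tina): manager_id=NULL -> NULL
  - employee 9 (Carol): manager_id=1 -> Dave

SQL:
SELECT a.name AS item, b.name AS manager
FROM employees a
LEFT JOIN employees b ON a.manager_id = b.id

Result:
item   | manager
-------+--------
Dave   | NULL   
Ivan   | Dave   
Xander | Dave   
Chris  | Xander 
Alice  | Ivan   
Aaron  | Chris  
Jack   | Dave   
Tina   | NULL   
Carol  | Dave   


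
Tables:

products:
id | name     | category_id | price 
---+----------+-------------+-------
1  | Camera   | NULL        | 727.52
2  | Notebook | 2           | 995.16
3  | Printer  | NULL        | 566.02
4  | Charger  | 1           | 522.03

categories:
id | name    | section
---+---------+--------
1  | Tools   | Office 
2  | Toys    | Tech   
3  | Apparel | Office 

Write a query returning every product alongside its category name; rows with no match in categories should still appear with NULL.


LEFT JOIN keeps every row from products (the left table); where category_id has no match in categories, the category columns become NULL. Walk through each product:
  - product 1 (Camera): category_id=NULL, no match -> kept with NULL
  - product 2 (Notebook): category_id=2 -> matches Toys
  - product 3 (Printer): category_id=NULL, no match -> kept with NULL
  - product 4 (Charger): category_id=1 -> matches Tools
All 4 rows appear; 2 have NULL category.

SQL:
SELECT a.name, b.name AS category
FROM products a
LEFT JOIN categories b ON a.category_id = b.id

Result:
name     | category
---------+---------
Camera   | NULL    
Notebook | Toys    
Printer  | NULL    
Charger  | Tools   


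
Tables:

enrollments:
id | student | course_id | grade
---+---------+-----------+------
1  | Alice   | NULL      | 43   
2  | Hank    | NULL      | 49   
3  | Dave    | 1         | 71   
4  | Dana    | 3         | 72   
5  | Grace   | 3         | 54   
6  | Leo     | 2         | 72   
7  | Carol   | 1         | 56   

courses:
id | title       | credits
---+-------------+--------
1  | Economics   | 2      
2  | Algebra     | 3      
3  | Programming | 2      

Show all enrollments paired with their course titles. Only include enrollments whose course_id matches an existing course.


INNER JOIN keeps only enrollments rows whose course_id matches an id in courses. Walk through each enrollment:
  - enrollment 1 (Alice): course_id=NULL, no match -> dropped
  - enrollment 2 (Hank): course_id=NULL, no match -> dropped
  - enrollment 3 (Dave): course_id=1 -> matches Economics
  - enrollment 4 (Dana): course_id=3 -> matches Programming
  - enrollment 5 (Grace): course_id=3 -> matches Programming
  - enrollment 6 (Leo): course_id=2 -> matches Algebra
  - enrollment 7 (Carol): course_id=1 -> matches Economics
So 2 of 7 rows are dropped.

SQL:
SELECT a.student, b.title AS course
FROM enrollments a
INNER JOIN courses b ON a.course_id = b.id

Result:
student | course     
--------+------------
Dave    | Economics  
Dana    | Programming
Grace   | Programming
Leo     | Algebra    
Carol   | Economics  


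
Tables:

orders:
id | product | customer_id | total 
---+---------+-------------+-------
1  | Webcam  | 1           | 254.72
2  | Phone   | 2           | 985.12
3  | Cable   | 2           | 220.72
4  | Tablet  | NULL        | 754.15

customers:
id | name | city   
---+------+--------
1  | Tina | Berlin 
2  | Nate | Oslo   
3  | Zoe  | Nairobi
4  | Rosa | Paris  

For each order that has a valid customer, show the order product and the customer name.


INNER JOIN keeps only orders rows whose customer_id matches an id in customers. Walk through each order:
  - order 1 (Webcam): customer_id=1 -> matches Tina
  - order 2 (Phone): customer_id=2 -> matches Nate
  - order 3 (Cable): customer_id=2 -> matches Nate
  - order 4 (Tablet): customer_id=NULL, no match -> dropped
So 1 of 4 rows is dropped.

SQL:
SELECT a.product, b.name AS customer
FROM orders a
INNER JOIN customers b ON a.customer_id = b.id

Result:
product | customer
--------+---------
Webcam  | Tina    
Phone   | Nate    
Cable   | Nate    


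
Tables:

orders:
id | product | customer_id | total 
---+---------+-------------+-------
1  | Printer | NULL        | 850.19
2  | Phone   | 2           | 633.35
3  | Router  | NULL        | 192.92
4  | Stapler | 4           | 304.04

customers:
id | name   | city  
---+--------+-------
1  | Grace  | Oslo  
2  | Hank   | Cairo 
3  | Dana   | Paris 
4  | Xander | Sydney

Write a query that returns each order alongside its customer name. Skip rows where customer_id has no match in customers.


INNER JOIN keeps only orders rows whose customer_id matches an id in customers. Walk through each order:
  - order 1 (Printer): customer_id=NULL, no match -> dropped
  - order 2 (Phone): customer_id=2 -> matches Hank
  - order 3 (Router): customer_id=NULL, no match -> dropped
  - order 4 (Stapler): customer_id=4 -> matches Xander
So 2 of 4 rows are dropped.

SQL:
SELECT a.product, b.name AS customer
FROM orders a
INNER JOIN customers b ON a.customer_id = b.id

Result:
product | customer
--------+---------
Phone   | Hank    
Stapler | Xander  


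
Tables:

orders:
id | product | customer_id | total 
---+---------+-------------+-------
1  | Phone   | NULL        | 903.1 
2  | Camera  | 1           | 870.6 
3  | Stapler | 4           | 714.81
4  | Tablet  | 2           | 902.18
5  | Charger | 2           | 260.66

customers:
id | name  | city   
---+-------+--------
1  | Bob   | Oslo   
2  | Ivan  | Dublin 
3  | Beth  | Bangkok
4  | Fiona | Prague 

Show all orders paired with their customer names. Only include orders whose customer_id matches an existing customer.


INNER JOIN keeps only orders rows whose customer_id matches an id in customers. Walk through each order:
  - order 1 (Phone): customer_id=NULL, no match -> dropped
  - order 2 (Camera): customer_id=1 -> matches Bob
  - order 3 (Stapler): customer_id=4 -> matches Fiona
  - order 4 (Tablet): customer_id=2 -> matches Ivan
  - order 5 (Charger): customer_id=2 -> matches Ivan
So 1 of 5 rows is dropped.

SQL:
SELECT a.product, b.name AS customer
FROM orders a
INNER JOIN customers b ON a.customer_id = b.id

Result:
product | customer
--------+---------
Camera  | Bob     
Stapler | Fiona   
Tablet  | Ivan    
Charger | Ivan    
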